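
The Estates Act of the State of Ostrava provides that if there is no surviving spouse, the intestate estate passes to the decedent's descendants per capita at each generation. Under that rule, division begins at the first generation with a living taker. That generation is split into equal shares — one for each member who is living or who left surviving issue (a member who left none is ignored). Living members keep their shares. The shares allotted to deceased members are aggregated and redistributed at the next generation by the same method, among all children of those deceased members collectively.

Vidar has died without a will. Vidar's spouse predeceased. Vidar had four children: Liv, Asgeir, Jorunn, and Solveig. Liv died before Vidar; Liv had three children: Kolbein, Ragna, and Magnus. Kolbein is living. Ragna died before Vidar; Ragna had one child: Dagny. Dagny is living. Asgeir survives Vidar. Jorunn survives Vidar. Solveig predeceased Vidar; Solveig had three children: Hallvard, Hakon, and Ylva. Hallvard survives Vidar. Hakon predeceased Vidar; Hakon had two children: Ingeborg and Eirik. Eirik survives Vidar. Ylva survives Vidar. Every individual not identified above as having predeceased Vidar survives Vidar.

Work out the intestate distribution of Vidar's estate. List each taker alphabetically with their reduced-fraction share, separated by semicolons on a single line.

There is no surviving spouse, so the entire estate passes to Vidar's descendants per capita at each generation.
At generation 1 (Liv, Asgeir, Jorunn, Solveig) there are 4 shares of (1)/4 = 1/4 each.
Living: Asgeir and Jorunn — each takes 1/4.
Deceased: Liv and Solveig. Their combined 1/2 is pooled and carried to generation 2.
At generation 2 (Kolbein, Ragna, Magnus, Hallvard, Hakon, Ylva) there are 6 shares of (1/2)/6 = 1/12 each.
Living: Kolbein, Magnus, Hallvard, and Ylva — each takes 1/12.
Deceased: Ragna and Hakon. Their combined 1/6 is pooled and carried to generation 3.
At generation 3 (Dagny, Ingeborg, Eirik) there are 3 shares of (1/6)/3 = 1/18 each.
Living: Dagny, Ingeborg, and Eirik — each takes 1/18.

Asgeir 1/4; Dagny 1/18; Eirik 1/18; Hallvard 1/12; Ingeborg 1/18; Jorunn 1/4; Kolbein 1/12; Magnus 1/12; Ylva 1/12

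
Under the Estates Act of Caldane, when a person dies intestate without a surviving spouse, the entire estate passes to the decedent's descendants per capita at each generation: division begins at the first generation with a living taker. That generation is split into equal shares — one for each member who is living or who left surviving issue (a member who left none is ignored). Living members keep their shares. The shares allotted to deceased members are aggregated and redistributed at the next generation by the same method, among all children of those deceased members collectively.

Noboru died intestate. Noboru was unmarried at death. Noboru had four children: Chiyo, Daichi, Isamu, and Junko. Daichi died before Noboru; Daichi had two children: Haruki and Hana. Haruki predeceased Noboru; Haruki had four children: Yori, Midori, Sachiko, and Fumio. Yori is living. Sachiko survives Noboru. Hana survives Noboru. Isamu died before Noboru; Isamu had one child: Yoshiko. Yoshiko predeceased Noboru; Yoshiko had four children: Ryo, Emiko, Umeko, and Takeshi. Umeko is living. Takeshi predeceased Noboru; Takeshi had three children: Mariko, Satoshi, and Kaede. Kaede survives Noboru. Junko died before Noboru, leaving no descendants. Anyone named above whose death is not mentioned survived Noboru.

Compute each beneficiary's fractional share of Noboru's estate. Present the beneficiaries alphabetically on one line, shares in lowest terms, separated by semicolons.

There is no surviving spouse, so the entire estate passes to Noboru's descendants per capita at each generation.
At generation 1 (Chiyo, Daichi, Isamu) there are 3 shares of (1)/3 = 1/3 each.
Living: Chiyo — each takes 1/3.
Deceased: Daichi and Isamu. Their combined 2/3 is pooled and carried to generation 2.
At generation 2 (Haruki, Hana, Yoshiko) there are 3 shares of (2/3)/3 = 2/9 each.
Living: Hana — each takes 2/9.
Deceased: Haruki and Yoshiko. Their combined 4/9 is pooled and carried to generation 3.
At generation 3 (Yori, Midori, Sachiko, Fumio, Ryo, Emiko, Umeko, Takeshi) there are 8 shares of (4/9)/8 = 1/18 each.
Living: Yori, Midori, Sachiko, Fumio, Ryo, Emiko, and Umeko — each takes 1/18.
Deceased: Takeshi. That 1/18 share is carried to generation 4.
At generation 4 (Mariko, Satoshi, Kaede) there are 3 shares of (1/18)/3 = 1/54 each.
Living: Mariko, Satoshi, and Kaede — each takes 1/54.

Chiyo 1/3; Emiko 1/18; Fumio 1/18; Hana 2/9; Kaede 1/54; Mariko 1/54; Midori 1/18; Ryo 1/18; Sachiko 1/18; Satoshi 1/54; Umeko 1/18; Yori 1/18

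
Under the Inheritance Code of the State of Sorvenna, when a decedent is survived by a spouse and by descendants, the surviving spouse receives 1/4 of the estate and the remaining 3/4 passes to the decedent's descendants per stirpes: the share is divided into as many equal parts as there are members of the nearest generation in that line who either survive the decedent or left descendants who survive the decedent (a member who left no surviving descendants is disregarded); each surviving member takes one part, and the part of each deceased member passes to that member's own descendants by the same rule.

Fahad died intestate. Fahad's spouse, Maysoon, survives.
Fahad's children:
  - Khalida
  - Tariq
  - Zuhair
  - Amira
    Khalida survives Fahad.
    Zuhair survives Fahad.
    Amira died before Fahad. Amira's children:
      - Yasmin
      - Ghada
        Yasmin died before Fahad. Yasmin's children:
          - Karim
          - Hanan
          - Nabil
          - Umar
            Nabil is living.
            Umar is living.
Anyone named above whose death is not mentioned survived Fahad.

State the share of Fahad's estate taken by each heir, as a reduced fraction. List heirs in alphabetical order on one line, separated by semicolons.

Ghada 3/32; Hanan 3/128; Karim 3/128; Khalida 3/16; Maysoon 1/4; Nabil 3/128; Tariq 3/16; Umar 3/128; Zuhair 3/16

Maysoon, as surviving spouse, takes 1/4.
The remaining 3/4 passes to Fahad's descendants per stirpes.
The 3/4 is divided into 4 equal shares of 3/16 among Khalida, Tariq, Zuhair, Amira.
Khalida is living and takes 3/16.
Tariq is living and takes 3/16.
Zuhair is living and takes 3/16.
Amira predeceased; the 3/16 allotted to Amira's branch passes to Amira's issue by representation.
The 3/16 is divided into 2 equal shares of 3/32 among Yasmin, Ghada.
Yasmin predeceased; the 3/32 allotted to Yasmin's branch passes to Yasmin's issue by representation.
The 3/32 is divided into 4 equal shares of 3/128 among Karim, Hanan, Nabil, Umar.
Karim is living and takes 3/128.
Hanan is living and takes 3/128.
Nabil is living and takes 3/128.
Umar is living and takes 3/128.
Ghada is living and takes 3/32.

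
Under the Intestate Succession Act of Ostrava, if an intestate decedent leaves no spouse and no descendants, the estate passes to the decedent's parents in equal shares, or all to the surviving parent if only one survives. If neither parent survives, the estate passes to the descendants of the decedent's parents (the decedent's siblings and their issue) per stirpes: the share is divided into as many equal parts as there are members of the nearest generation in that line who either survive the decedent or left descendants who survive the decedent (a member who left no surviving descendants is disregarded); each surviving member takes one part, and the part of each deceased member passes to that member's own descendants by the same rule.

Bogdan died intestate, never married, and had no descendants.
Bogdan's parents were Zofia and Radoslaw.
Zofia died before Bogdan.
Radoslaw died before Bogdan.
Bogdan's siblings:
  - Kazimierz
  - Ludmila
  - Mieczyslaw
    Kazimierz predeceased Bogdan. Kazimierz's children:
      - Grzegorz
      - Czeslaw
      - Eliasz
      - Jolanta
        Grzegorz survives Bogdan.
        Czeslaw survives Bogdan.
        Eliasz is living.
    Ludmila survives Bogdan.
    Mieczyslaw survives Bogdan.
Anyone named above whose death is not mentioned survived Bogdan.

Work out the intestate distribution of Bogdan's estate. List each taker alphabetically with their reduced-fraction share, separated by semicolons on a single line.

Neither parent survives and there are no descendants, so the estate passes to Bogdan's siblings and their issue per stirpes.
The estate is divided into 3 equal shares of 1/3 among Kazimierz, Ludmila, Mieczyslaw.
Kazimierz predeceased; the 1/3 allotted to Kazimierz's branch passes to Kazimierz's issue by representation.
The 1/3 is divided into 4 equal shares of 1/12 among Grzegorz, Czeslaw, Eliasz, Jolanta.
Grzegorz is living and takes 1/12.
Czeslaw is living and takes 1/12.
Eliasz is living and takes 1/12.
Jolanta is living and takes 1/12.
Ludmila is living and takes 1/3.
Mieczyslaw is living and takes 1/3.

Czeslaw 1/12; Eliasz 1/12; Grzegorz 1/12; Jolanta 1/12; Ludmila 1/3; Mieczyslaw 1/3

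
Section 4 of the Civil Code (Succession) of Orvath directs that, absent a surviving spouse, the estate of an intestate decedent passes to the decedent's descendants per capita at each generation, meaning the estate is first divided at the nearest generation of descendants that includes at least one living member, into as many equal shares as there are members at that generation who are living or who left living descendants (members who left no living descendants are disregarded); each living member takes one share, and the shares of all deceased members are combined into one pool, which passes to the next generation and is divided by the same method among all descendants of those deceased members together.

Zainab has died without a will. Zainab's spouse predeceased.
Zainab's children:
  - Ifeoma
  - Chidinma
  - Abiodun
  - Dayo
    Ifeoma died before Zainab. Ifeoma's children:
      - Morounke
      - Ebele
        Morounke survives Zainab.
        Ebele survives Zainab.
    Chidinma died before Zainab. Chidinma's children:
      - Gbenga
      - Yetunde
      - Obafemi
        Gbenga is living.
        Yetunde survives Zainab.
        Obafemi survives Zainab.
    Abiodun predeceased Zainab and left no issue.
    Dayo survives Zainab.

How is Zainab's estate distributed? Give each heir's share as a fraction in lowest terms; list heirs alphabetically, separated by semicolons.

Dayo 1/3; Ebele 2/15; Gbenga 2/15; Morounke 2/15; Obafemi 2/15; Yetunde 2/15

There is no surviving spouse, so the entire estate passes to Zainab's descendants per capita at each generation.
At generation 1 (Ifeoma, Chidinma, Dayo) there are 3 shares of (1)/3 = 1/3 each.
Living: Dayo — each takes 1/3.
Deceased: Ifeoma and Chidinma. Their combined 2/3 is pooled and carried to generation 2.
At generation 2 (Morounke, Ebele, Gbenga, Yetunde, Obafemi) there are 5 shares of (2/3)/5 = 2/15 each.
Living: Morounke, Ebele, Gbenga, Yetunde, and Obafemi — each takes 2/15.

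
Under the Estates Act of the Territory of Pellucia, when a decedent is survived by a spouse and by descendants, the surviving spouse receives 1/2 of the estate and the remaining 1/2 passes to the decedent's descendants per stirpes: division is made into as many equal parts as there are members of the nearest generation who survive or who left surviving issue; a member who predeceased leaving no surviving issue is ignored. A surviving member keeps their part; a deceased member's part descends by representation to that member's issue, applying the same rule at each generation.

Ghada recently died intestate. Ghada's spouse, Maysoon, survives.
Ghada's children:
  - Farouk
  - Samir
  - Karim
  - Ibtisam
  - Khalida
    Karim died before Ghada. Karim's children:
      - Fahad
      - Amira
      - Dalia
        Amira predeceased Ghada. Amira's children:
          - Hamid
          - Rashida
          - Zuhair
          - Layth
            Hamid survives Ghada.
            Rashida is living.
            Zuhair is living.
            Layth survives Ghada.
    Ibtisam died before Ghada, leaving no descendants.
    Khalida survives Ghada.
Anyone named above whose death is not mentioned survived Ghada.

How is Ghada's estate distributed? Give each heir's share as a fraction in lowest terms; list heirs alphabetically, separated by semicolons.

Maysoon, as surviving spouse, takes 1/2.
The remaining 1/2 passes to Ghada's descendants per stirpes.
Ibtisam left no surviving issue, so that branch lapses and is disregarded.
The 1/2 is divided into 4 equal shares of 1/8 among Farouk, Samir, Karim, Khalida.
Farouk is living and takes 1/8.
Samir is living and takes 1/8.
Karim predeceased; the 1/8 allotted to Karim's branch passes to Karim's issue by representation.
The 1/8 is divided into 3 equal shares of 1/24 among Fahad, Amira, Dalia.
Fahad is living and takes 1/24.
Amira predeceased; the 1/24 allotted to Amira's branch passes to Amira's issue by representation.
The 1/24 is divided into 4 equal shares of 1/96 among Hamid, Rashida, Zuhair, Layth.
Hamid is living and takes 1/96.
Rashida is living and takes 1/96.
Zuhair is living and takes 1/96.
Layth is living and takes 1/96.
Dalia is living and takes 1/24.
Khalida is living and takes 1/8.

Dalia 1/24; Fahad 1/24; Farouk 1/8; Hamid 1/96; Khalida 1/8; Layth 1/96; Maysoon 1/2; Rashida 1/96; Samir 1/8; Zuhair 1/96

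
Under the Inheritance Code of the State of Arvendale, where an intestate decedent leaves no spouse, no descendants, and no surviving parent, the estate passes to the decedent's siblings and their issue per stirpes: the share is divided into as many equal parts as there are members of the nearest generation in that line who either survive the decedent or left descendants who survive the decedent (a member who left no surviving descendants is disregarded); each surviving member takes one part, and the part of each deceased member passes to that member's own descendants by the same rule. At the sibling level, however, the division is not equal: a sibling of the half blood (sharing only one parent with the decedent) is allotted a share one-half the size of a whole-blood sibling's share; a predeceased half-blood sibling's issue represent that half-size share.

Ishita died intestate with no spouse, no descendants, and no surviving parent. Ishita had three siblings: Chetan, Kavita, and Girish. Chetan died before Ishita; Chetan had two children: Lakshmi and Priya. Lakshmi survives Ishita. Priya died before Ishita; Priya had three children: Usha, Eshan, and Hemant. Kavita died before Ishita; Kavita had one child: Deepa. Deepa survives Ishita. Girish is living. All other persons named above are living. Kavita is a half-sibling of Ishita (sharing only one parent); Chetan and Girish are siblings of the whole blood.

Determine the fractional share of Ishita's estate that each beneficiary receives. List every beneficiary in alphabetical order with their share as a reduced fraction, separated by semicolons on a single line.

Deepa 1/5; Eshan 1/15; Girish 2/5; Hemant 1/15; Lakshmi 1/5; Usha 1/15

No spouse, descendants, or parent survives, so the estate passes to Ishita's siblings per stirpes.
Half-blood siblings count for one-half the weight of whole-blood siblings at the initial division.
Dividing 1 in proportion to weights (total weight 5/2): Chetan (weight 1) → 2/5; Kavita (weight 1/2) → 1/5; Girish (weight 1) → 2/5.
Chetan predeceased; the 2/5 allotted to Chetan's branch passes to Chetan's issue by representation.
The 2/5 is divided into 2 equal shares of 1/5 among Lakshmi, Priya.
Lakshmi is living and takes 1/5.
Priya predeceased; the 1/5 allotted to Priya's branch passes to Priya's issue by representation.
The 1/5 is divided into 3 equal shares of 1/15 among Usha, Eshan, Hemant.
Usha is living and takes 1/15.
Eshan is living and takes 1/15.
Hemant is living and takes 1/15.
Kavita predeceased; the 1/5 allotted to Kavita's branch passes to Kavita's issue by representation.
Deepa is the sole taker at this level and receives the full 1/5.
Girish is living and takes 2/5.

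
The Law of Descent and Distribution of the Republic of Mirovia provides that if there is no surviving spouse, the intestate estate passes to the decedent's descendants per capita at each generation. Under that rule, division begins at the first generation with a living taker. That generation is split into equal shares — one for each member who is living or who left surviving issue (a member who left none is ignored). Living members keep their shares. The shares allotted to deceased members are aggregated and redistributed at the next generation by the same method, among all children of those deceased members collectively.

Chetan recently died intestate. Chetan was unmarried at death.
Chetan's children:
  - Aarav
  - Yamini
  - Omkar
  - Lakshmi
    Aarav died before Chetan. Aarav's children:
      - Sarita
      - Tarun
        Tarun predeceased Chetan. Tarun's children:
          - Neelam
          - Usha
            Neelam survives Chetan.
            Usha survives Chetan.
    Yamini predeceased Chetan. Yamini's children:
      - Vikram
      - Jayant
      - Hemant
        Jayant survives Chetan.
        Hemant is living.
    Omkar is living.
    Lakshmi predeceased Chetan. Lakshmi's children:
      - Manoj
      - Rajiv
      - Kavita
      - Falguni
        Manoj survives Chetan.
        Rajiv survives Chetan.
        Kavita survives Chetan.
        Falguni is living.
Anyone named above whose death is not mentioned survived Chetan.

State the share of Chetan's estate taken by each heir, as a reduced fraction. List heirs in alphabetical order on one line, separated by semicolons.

Falguni 1/12; Hemant 1/12; Jayant 1/12; Kavita 1/12; Manoj 1/12; Neelam 1/24; Omkar 1/4; Rajiv 1/12; Sarita 1/12; Usha 1/24; Vikram 1/12

There is no surviving spouse, so the entire estate passes to Chetan's descendants per capita at each generation.
At generation 1 (Aarav, Yamini, Omkar, Lakshmi) there are 4 shares of (1)/4 = 1/4 each.
Living: Omkar — each takes 1/4.
Deceased: Aarav, Yamini, and Lakshmi. Their combined 3/4 is pooled and carried to generation 2.
At generation 2 (Sarita, Tarun, Vikram, Jayant, Hemant, Manoj, Rajiv, Kavita, Falguni) there are 9 shares of (3/4)/9 = 1/12 each.
Living: Sarita, Vikram, Jayant, Hemant, Manoj, Rajiv, Kavita, and Falguni — each takes 1/12.
Deceased: Tarun. That 1/12 share is carried to generation 3.
At generation 3 (Neelam, Usha) there are 2 shares of (1/12)/2 = 1/24 each.
Living: Neelam and Usha — each takes 1/24.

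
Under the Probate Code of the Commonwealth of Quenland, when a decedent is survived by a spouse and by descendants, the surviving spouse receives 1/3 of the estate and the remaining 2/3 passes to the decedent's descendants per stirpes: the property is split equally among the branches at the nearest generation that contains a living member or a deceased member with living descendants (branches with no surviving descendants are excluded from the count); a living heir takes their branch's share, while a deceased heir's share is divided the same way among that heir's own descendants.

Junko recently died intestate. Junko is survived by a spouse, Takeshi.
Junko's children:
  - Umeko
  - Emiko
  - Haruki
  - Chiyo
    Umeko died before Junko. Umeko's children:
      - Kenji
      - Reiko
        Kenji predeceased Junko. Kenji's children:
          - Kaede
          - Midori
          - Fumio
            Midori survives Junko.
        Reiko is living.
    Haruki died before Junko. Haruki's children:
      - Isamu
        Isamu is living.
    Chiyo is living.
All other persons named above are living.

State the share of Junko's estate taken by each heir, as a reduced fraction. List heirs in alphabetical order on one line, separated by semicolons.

Chiyo 1/6; Emiko 1/6; Fumio 1/36; Isamu 1/6; Kaede 1/36; Midori 1/36; Reiko 1/12; Takeshi 1/3

Takeshi, as surviving spouse, takes 1/3.
The remaining 2/3 passes to Junko's descendants per stirpes.
The 2/3 is divided into 4 equal shares of 1/6 among Umeko, Emiko, Haruki, Chiyo.
Umeko predeceased; the 1/6 allotted to Umeko's branch passes to Umeko's issue by representation.
The 1/6 is divided into 2 equal shares of 1/12 among Kenji, Reiko.
Kenji predeceased; the 1/12 allotted to Kenji's branch passes to Kenji's issue by representation.
The 1/12 is divided into 3 equal shares of 1/36 among Kaede, Midori, Fumio.
Kaede is living and takes 1/36.
Midori is living and takes 1/36.
Fumio is living and takes 1/36.
Reiko is living and takes 1/12.
Emiko is living and takes 1/6.
Haruki predeceased; the 1/6 allotted to Haruki's branch passes to Haruki's issue by representation.
Isamu is the sole taker at this level and receives the full 1/6.
Chiyo is living and takes 1/6.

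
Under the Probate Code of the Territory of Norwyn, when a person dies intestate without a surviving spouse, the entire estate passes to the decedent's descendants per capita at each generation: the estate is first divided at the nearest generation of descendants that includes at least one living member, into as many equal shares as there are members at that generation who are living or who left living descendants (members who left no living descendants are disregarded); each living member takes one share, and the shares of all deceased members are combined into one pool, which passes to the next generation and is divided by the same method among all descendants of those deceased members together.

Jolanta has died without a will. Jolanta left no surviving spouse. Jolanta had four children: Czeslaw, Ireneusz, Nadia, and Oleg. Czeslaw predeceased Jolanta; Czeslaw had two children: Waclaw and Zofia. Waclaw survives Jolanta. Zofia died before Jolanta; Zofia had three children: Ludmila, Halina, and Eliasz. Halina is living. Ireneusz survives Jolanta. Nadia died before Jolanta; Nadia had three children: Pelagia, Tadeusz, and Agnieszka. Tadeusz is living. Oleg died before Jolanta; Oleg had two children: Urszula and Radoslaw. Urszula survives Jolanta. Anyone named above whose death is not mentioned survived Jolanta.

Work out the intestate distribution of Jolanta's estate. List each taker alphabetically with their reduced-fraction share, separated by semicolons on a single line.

There is no surviving spouse, so the entire estate passes to Jolanta's descendants per capita at each generation.
At generation 1 (Czeslaw, Ireneusz, Nadia, Oleg) there are 4 shares of (1)/4 = 1/4 each.
Living: Ireneusz — each takes 1/4.
Deceased: Czeslaw, Nadia, and Oleg. Their combined 3/4 is pooled and carried to generation 2.
At generation 2 (Waclaw, Zofia, Pelagia, Tadeusz, Agnieszka, Urszula, Radoslaw) there are 7 shares of (3/4)/7 = 3/28 each.
Living: Waclaw, Pelagia, Tadeusz, Agnieszka, Urszula, and Radoslaw — each takes 3/28.
Deceased: Zofia. That 3/28 share is carried to generation 3.
At generation 3 (Ludmila, Halina, Eliasz) there are 3 shares of (3/28)/3 = 1/28 each.
Living: Ludmila, Halina, and Eliasz — each takes 1/28.

Agnieszka 3/28; Eliasz 1/28; Halina 1/28; Ireneusz 1/4; Ludmila 1/28; Pelagia 3/28; Radoslaw 3/28; Tadeusz 3/28; Urszula 3/28; Waclaw 3/28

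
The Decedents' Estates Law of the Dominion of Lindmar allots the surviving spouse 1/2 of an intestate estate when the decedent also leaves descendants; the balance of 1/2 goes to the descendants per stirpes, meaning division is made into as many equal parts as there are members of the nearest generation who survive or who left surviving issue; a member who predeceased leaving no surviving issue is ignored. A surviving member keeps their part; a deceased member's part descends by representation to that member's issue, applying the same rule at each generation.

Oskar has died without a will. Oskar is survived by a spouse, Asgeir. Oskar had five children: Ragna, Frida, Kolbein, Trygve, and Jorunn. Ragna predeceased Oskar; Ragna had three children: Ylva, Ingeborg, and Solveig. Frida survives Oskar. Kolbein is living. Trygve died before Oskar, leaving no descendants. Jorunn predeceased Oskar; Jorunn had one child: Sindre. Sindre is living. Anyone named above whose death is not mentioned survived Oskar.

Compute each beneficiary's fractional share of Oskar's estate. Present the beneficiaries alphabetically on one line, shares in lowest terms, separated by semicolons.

Asgeir, as surviving spouse, takes 1/2.
The remaining 1/2 passes to Oskar's descendants per stirpes.
Trygve left no surviving issue, so that branch lapses and is disregarded.
The 1/2 is divided into 4 equal shares of 1/8 among Ragna, Frida, Kolbein, Jorunn.
Ragna predeceased; the 1/8 allotted to Ragna's branch passes to Ragna's issue by representation.
The 1/8 is divided into 3 equal shares of 1/24 among Ylva, Ingeborg, Solveig.
Ylva is living and takes 1/24.
Ingeborg is living and takes 1/24.
Solveig is living and takes 1/24.
Frida is living and takes 1/8.
Kolbein is living and takes 1/8.
Jorunn predeceased; the 1/8 allotted to Jorunn's branch passes to Jorunn's issue by representation.
Sindre is the sole taker at this level and receives the full 1/8.

Asgeir 1/2; Frida 1/8; Ingeborg 1/24; Kolbein 1/8; Sindre 1/8; Solveig 1/24; Ylva 1/24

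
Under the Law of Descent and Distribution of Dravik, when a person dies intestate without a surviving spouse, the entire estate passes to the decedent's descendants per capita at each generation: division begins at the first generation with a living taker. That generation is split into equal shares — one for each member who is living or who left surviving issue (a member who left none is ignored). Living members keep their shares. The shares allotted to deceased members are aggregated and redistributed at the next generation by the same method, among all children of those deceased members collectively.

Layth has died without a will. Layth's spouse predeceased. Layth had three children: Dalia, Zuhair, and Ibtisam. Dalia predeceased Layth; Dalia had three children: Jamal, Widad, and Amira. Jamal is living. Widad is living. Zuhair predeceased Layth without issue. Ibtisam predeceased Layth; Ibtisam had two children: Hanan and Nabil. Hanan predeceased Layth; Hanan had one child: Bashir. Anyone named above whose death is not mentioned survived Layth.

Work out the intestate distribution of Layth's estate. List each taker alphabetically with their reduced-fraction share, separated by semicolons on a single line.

Amira 1/5; Bashir 1/5; Jamal 1/5; Nabil 1/5; Widad 1/5

There is no surviving spouse, so the entire estate passes to Layth's descendants per capita at each generation.
No one at generation 1 (Dalia, Ibtisam) is living; moving to the next generation.
At generation 2 (Jamal, Widad, Amira, Hanan, Nabil) there are 5 shares of (1)/5 = 1/5 each.
Living: Jamal, Widad, Amira, and Nabil — each takes 1/5.
Deceased: Hanan. That 1/5 share is carried to generation 3.
At generation 3 (Bashir) there are 1 shares of (1/5)/1 = 1/5 each.
Living: Bashir — each takes 1/5.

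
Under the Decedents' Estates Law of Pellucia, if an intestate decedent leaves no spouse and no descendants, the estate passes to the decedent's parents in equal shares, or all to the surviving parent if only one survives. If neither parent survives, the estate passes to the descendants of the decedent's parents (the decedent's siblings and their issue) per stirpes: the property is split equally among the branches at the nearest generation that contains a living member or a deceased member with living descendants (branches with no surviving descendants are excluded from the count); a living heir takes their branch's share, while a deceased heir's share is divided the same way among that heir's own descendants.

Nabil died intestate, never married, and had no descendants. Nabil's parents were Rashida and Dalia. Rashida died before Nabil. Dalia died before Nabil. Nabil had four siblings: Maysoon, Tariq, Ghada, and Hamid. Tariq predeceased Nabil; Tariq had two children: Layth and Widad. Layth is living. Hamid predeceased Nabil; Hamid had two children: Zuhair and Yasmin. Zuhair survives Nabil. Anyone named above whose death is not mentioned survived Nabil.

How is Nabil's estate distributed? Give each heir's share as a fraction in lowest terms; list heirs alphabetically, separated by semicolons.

Neither parent survives and there are no descendants, so the estate passes to Nabil's siblings and their issue per stirpes.
The estate is divided into 4 equal shares of 1/4 among Maysoon, Tariq, Ghada, Hamid.
Maysoon is living and takes 1/4.
Tariq predeceased; the 1/4 allotted to Tariq's branch passes to Tariq's issue by representation.
The 1/4 is divided into 2 equal shares of 1/8 among Layth, Widad.
Layth is living and takes 1/8.
Widad is living and takes 1/8.
Ghada is living and takes 1/4.
Hamid predeceased; the 1/4 allotted to Hamid's branch passes to Hamid's issue by representation.
The 1/4 is divided into 2 equal shares of 1/8 among Zuhair, Yasmin.
Zuhair is living and takes 1/8.
Yasmin is living and takes 1/8.

Ghada 1/4; Layth 1/8; Maysoon 1/4; Widad 1/8; Yasmin 1/8; Zuhair 1/8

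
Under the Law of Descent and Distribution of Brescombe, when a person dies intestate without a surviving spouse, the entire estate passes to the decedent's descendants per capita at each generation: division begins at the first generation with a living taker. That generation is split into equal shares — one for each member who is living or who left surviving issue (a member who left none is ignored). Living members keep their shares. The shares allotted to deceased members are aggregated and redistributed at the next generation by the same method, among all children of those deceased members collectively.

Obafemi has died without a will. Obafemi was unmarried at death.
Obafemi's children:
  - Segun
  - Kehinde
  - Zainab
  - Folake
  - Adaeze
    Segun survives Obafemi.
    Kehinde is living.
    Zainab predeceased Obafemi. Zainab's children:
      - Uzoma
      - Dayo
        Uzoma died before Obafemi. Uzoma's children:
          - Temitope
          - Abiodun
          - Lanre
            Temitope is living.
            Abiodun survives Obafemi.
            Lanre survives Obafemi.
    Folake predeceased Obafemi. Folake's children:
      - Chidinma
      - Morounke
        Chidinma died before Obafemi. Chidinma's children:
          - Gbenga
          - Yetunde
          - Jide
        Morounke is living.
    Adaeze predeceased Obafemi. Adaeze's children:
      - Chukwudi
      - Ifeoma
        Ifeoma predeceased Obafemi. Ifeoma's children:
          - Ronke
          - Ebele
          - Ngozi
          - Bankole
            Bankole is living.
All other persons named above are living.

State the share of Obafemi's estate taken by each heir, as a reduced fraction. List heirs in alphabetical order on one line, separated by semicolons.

There is no surviving spouse, so the entire estate passes to Obafemi's descendants per capita at each generation.
At generation 1 (Segun, Kehinde, Zainab, Folake, Adaeze) there are 5 shares of (1)/5 = 1/5 each.
Living: Segun and Kehinde — each takes 1/5.
Deceased: Zainab, Folake, and Adaeze. Their combined 3/5 is pooled and carried to generation 2.
At generation 2 (Uzoma, Dayo, Chidinma, Morounke, Chukwudi, Ifeoma) there are 6 shares of (3/5)/6 = 1/10 each.
Living: Dayo, Morounke, and Chukwudi — each takes 1/10.
Deceased: Uzoma, Chidinma, and Ifeoma. Their combined 3/10 is pooled and carried to generation 3.
At generation 3 (Temitope, Abiodun, Lanre, Gbenga, Yetunde, Jide, Ronke, Ebele, Ngozi, Bankole) there are 10 shares of (3/10)/10 = 3/100 each.
Living: Temitope, Abiodun, Lanre, Gbenga, Yetunde, Jide, Ronke, Ebele, Ngozi, and Bankole — each takes 3/100.

Abiodun 3/100; Bankole 3/100; Chukwudi 1/10; Dayo 1/10; Ebele 3/100; Gbenga 3/100; Jide 3/100; Kehinde 1/5; Lanre 3/100; Morounke 1/10; Ngozi 3/100; Ronke 3/100; Segun 1/5; Temitope 3/100; Yetunde 3/100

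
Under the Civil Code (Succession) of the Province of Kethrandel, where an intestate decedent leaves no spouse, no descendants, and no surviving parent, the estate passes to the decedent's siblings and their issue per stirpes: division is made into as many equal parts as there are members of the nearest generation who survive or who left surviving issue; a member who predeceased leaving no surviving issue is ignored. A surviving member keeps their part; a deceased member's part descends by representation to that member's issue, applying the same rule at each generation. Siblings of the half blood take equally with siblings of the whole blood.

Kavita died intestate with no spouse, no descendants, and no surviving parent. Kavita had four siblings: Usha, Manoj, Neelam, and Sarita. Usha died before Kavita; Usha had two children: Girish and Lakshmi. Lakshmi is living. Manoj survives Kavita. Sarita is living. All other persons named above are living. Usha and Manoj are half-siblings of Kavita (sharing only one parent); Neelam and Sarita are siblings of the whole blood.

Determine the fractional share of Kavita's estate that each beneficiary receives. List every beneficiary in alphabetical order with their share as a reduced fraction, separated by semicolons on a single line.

Girish 1/8; Lakshmi 1/8; Manoj 1/4; Neelam 1/4; Sarita 1/4

No spouse, descendants, or parent survives, so the estate passes to Kavita's siblings per stirpes.
Half-blood and whole-blood siblings take equally under the stated rule.
The estate is divided into 4 equal shares of 1/4 among Usha, Manoj, Neelam, Sarita.
Usha predeceased; the 1/4 allotted to Usha's branch passes to Usha's issue by representation.
The 1/4 is divided into 2 equal shares of 1/8 among Girish, Lakshmi.
Girish is living and takes 1/8.
Lakshmi is living and takes 1/8.
Manoj is living and takes 1/4.
Neelam is living and takes 1/4.
Sarita is living and takes 1/4.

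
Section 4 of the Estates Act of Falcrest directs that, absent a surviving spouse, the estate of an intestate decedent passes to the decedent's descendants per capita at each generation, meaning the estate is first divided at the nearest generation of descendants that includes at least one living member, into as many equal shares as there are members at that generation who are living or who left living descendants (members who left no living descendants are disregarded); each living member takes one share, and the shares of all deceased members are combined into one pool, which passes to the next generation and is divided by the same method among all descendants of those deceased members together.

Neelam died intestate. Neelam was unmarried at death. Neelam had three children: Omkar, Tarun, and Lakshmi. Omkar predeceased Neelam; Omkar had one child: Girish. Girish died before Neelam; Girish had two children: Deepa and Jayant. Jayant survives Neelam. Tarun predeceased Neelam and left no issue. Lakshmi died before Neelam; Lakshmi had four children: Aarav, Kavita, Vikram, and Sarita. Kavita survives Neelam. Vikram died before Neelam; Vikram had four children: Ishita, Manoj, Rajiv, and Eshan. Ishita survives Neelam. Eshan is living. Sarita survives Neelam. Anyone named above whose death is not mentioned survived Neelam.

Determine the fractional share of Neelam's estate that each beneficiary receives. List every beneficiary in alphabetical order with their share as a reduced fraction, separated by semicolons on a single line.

Aarav 1/5; Deepa 1/15; Eshan 1/15; Ishita 1/15; Jayant 1/15; Kavita 1/5; Manoj 1/15; Rajiv 1/15; Sarita 1/5

There is no surviving spouse, so the entire estate passes to Neelam's descendants per capita at each generation.
No one at generation 1 (Omkar, Lakshmi) is living; moving to the next generation.
At generation 2 (Girish, Aarav, Kavita, Vikram, Sarita) there are 5 shares of (1)/5 = 1/5 each.
Living: Aarav, Kavita, and Sarita — each takes 1/5.
Deceased: Girish and Vikram. Their combined 2/5 is pooled and carried to generation 3.
At generation 3 (Deepa, Jayant, Ishita, Manoj, Rajiv, Eshan) there are 6 shares of (2/5)/6 = 1/15 each.
Living: Deepa, Jayant, Ishita, Manoj, Rajiv, and Eshan — each takes 1/15.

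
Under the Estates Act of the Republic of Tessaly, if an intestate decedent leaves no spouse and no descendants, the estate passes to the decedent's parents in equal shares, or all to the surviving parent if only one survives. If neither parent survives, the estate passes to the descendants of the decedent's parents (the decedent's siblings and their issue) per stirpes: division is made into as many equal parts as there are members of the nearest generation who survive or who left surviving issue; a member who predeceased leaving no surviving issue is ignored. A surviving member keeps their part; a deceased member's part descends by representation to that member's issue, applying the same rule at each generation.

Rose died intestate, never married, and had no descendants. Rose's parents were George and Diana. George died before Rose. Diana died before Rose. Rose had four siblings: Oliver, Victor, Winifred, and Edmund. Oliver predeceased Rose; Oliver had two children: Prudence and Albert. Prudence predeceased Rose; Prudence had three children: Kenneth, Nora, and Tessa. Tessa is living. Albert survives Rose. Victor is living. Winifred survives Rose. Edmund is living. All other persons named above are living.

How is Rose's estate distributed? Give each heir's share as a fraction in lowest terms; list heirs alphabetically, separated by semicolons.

Albert 1/8; Edmund 1/4; Kenneth 1/24; Nora 1/24; Tessa 1/24; Victor 1/4; Winifred 1/4

Neither parent survives and there are no descendants, so the estate passes to Rose's siblings and their issue per stirpes.
The estate is divided into 4 equal shares of 1/4 among Oliver, Victor, Winifred, Edmund.
Oliver predeceased; the 1/4 allotted to Oliver's branch passes to Oliver's issue by representation.
The 1/4 is divided into 2 equal shares of 1/8 among Prudence, Albert.
Prudence predeceased; the 1/8 allotted to Prudence's branch passes to Prudence's issue by representation.
The 1/8 is divided into 3 equal shares of 1/24 among Kenneth, Nora, Tessa.
Kenneth is living and takes 1/24.
Nora is living and takes 1/24.
Tessa is living and takes 1/24.
Albert is living and takes 1/8.
Victor is living and takes 1/4.
Winifred is living and takes 1/4.
Edmund is living and takes 1/4.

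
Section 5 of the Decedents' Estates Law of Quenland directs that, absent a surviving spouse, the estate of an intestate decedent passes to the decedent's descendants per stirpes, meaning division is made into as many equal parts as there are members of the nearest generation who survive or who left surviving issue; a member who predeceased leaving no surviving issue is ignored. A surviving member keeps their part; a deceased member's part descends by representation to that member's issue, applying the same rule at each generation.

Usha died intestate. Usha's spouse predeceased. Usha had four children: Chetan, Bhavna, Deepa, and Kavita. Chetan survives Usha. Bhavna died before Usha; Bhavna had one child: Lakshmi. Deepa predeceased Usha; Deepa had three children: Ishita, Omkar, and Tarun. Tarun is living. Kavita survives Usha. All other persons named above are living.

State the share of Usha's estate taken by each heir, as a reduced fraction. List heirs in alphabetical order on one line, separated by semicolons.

There is no surviving spouse, so the entire estate passes to Usha's descendants per stirpes.
The estate is divided into 4 equal shares of 1/4 among Chetan, Bhavna, Deepa, Kavita.
Chetan is living and takes 1/4.
Bhavna predeceased; the 1/4 allotted to Bhavna's branch passes to Bhavna's issue by representation.
Lakshmi is the sole taker at this level and receives the full 1/4.
Deepa predeceased; the 1/4 allotted to Deepa's branch passes to Deepa's issue by representation.
The 1/4 is divided into 3 equal shares of 1/12 among Ishita, Omkar, Tarun.
Ishita is living and takes 1/12.
Omkar is living and takes 1/12.
Tarun is living and takes 1/12.
Kavita is living and takes 1/4.

Chetan 1/4; Ishita 1/12; Kavita 1/4; Lakshmi 1/4; Omkar 1/12; Tarun 1/12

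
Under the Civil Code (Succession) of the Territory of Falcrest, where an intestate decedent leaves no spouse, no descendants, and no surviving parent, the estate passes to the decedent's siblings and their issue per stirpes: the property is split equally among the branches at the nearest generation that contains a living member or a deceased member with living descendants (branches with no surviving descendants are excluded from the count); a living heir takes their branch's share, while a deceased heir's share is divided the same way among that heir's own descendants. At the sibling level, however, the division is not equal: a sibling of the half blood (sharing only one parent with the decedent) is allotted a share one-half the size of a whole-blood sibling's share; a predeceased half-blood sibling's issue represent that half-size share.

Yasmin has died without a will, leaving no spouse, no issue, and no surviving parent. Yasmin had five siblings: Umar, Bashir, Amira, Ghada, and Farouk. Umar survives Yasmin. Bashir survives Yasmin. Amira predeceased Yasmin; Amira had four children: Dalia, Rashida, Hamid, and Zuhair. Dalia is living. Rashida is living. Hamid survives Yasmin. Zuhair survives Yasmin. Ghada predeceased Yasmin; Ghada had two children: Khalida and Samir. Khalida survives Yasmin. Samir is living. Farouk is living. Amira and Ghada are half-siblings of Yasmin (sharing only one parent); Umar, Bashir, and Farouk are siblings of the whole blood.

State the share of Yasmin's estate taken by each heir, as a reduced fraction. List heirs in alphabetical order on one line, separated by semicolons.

Bashir 1/4; Dalia 1/32; Farouk 1/4; Hamid 1/32; Khalida 1/16; Rashida 1/32; Samir 1/16; Umar 1/4; Zuhair 1/32

No spouse, descendants, or parent survives, so the estate passes to Yasmin's siblings per stirpes.
Half-blood siblings count for one-half the weight of whole-blood siblings at the initial division.
Dividing 1 in proportion to weights (total weight 4): Umar (weight 1) → 1/4; Bashir (weight 1) → 1/4; Amira (weight 1/2) → 1/8; Ghada (weight 1/2) → 1/8; Farouk (weight 1) → 1/4.
Umar is living and takes 1/4.
Bashir is living and takes 1/4.
Amira predeceased; the 1/8 allotted to Amira's branch passes to Amira's issue by representation.
The 1/8 is divided into 4 equal shares of 1/32 among Dalia, Rashida, Hamid, Zuhair.
Dalia is living and takes 1/32.
Rashida is living and takes 1/32.
Hamid is living and takes 1/32.
Zuhair is living and takes 1/32.
Ghada predeceased; the 1/8 allotted to Ghada's branch passes to Ghada's issue by representation.
The 1/8 is divided into 2 equal shares of 1/16 among Khalida, Samir.
Khalida is living and takes 1/16.
Samir is living and takes 1/16.
Farouk is living and takes 1/4.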